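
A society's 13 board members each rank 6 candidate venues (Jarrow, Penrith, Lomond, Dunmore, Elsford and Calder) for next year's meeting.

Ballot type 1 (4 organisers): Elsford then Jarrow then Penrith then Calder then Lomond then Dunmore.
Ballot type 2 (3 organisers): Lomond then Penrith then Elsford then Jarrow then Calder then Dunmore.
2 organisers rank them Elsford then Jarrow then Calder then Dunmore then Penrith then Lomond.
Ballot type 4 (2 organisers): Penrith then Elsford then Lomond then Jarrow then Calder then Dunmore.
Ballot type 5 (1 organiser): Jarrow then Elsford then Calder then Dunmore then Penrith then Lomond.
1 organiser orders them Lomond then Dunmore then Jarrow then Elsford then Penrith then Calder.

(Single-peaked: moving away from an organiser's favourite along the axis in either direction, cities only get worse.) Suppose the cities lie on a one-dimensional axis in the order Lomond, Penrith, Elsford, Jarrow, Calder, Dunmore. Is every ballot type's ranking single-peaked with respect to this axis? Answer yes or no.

Axis positions: Lomond=1, Penrith=2, Elsford=3, Jarrow=4, Calder=5, Dunmore=6.
Ballot type 1 (peak Elsford at position 3): ranking walks positions 3-4-2-5-1-6, expanding outward from the peak — single-peaked.
Ballot type 2 (peak Lomond at position 1): ranking walks positions 1-2-3-4-5-6, expanding outward from the peak — single-peaked.
Ballot type 3 (peak Elsford at position 3): ranking walks positions 3-4-5-6-2-1, expanding outward from the peak — single-peaked.
Ballot type 4 (peak Penrith at position 2): ranking walks positions 2-3-1-4-5-6, expanding outward from the peak — single-peaked.
Ballot type 5 (peak Jarrow at position 4): ranking walks positions 4-3-5-6-2-1, expanding outward from the peak — single-peaked.
Ballot type 6: ranking walks positions 1-6-4-3-2-5; Dunmore is ranked above Penrith even though Penrith lies between Dunmore and the peak Lomond on the axis — preferences dip and rise again. Not single-peaked.
Ballot type 6 violates single-peakedness, so the profile is not single-peaked on this axis.

no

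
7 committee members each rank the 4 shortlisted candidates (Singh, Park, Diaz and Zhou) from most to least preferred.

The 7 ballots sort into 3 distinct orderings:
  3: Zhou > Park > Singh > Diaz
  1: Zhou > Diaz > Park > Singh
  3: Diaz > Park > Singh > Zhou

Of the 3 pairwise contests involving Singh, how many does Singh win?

Singh against each rival (7 committee members):
Singh vs Park: Singh preferred on 0 ballots; Park wins 7–0.
Singh vs Diaz: 3 to 4, Diaz.
Singh vs Zhou: 3 to 4, Zhou.
Singh beats no one; loses to Park, Diaz, Zhou — 0 pairwise wins.

0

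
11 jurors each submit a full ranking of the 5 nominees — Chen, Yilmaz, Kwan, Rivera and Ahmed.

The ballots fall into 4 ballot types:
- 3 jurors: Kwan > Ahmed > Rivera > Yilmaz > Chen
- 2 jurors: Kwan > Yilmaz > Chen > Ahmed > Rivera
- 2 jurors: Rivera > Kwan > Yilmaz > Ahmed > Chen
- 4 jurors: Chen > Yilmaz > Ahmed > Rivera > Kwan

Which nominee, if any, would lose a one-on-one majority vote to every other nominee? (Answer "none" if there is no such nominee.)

none

Pairwise majorities:
Chen–Yilmaz: Yilmaz 7–4.
Chen vs Kwan: Kwan, 7–4.
Chen vs Rivera: Chen preferred on 2+4 = 6 ballots; Chen wins 6–5.
Chen vs Ahmed: Chen, 6–5.
Yilmaz vs Kwan: Kwan wins 7–4.
Yilmaz vs Rivera: Yilmaz is ranked higher on 2+4 = 6 ballots, Rivera on 5. Yilmaz wins 6–5.
Yilmaz vs Ahmed: Yilmaz preferred on 2+2+4 = 8 ballots; Yilmaz wins 8–3.
Kwan vs Rivera: 5 to 6, Rivera.
Kwan vs Ahmed: Kwan wins 7–4.
Rivera vs Ahmed: Ahmed, 9–2.
No nominee is winless: Chen beats Rivera; Yilmaz beats Chen; Kwan beats Chen; Rivera beats Kwan; Ahmed beats Rivera. There is no Condorcet loser.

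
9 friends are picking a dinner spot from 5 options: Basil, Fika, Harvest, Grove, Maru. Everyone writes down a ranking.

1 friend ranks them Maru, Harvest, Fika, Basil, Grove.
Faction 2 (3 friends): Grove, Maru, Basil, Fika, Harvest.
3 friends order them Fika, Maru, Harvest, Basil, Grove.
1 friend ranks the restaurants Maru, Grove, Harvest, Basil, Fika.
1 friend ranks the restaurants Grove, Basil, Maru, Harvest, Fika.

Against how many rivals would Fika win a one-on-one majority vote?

1

Fika against each rival (9 friends):
Fika vs Basil: 4 to 5, Basil.
Fika vs Harvest: Fika is ranked higher on 3+3 = 6 ballots, Harvest on 3. Fika wins 6–3.
Fika vs Grove: Fika preferred on 1+3 = 4 ballots; Grove wins 5–4.
Fika vs Maru: 3 for Fika, 6 for Maru — Maru by 6–3.
Fika beats Harvest; loses to Basil, Grove, Maru — 1 pairwise win.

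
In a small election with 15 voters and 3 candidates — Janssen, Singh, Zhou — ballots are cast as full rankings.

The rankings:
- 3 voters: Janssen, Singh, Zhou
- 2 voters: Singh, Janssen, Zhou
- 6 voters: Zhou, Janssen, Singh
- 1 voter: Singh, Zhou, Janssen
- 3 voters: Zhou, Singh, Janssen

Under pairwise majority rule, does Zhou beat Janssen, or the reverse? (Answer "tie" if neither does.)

Zhou

Ballots ranking Zhou above Janssen: 6 + 1 + 3 = 10.
Ballots ranking Janssen above Zhou: 15 − 10 = 5.
Zhou wins the head-to-head 10–5.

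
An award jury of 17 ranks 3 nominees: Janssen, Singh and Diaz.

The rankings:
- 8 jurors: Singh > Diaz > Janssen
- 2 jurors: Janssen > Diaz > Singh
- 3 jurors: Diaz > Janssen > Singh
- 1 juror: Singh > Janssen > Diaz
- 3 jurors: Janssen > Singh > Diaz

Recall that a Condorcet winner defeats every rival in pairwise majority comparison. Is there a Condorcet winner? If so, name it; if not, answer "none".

Check each pair by majority over 17 ballots:
Janssen vs Singh: Singh, 9–8.
Janssen vs Diaz: Diaz, 11–6.
Singh vs Diaz: Singh preferred on 8+1+3 = 12 ballots; Singh wins 12–5.
Only Singh has no losses; Singh is the Condorcet winner.

Singh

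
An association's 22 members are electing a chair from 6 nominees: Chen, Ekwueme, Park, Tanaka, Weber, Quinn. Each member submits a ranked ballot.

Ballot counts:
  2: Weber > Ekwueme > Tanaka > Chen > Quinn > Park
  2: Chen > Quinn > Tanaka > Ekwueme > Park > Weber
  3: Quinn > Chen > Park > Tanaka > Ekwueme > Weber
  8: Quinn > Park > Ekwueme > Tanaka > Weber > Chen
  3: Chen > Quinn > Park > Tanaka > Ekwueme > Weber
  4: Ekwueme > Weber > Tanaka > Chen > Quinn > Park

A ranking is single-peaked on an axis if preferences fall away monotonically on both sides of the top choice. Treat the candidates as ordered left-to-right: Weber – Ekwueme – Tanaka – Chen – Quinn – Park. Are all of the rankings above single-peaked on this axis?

Axis positions: Weber=1, Ekwueme=2, Tanaka=3, Chen=4, Quinn=5, Park=6.
Cluster 1 (peak Weber at position 1): ranking walks positions 1-2-3-4-5-6, expanding outward from the peak — single-peaked.
Cluster 2 (peak Chen at position 4): ranking walks positions 4-5-3-2-6-1, expanding outward from the peak — single-peaked.
Cluster 3 (peak Quinn at position 5): ranking walks positions 5-4-6-3-2-1, expanding outward from the peak — single-peaked.
Cluster 4: ranking walks positions 5-6-2-3-1-4; Ekwueme is ranked above Chen even though Chen lies between Ekwueme and the peak Quinn on the axis — preferences dip and rise again. Not single-peaked.
Cluster 5 (peak Chen at position 4): ranking walks positions 4-5-6-3-2-1, expanding outward from the peak — single-peaked.
Cluster 6 (peak Ekwueme at position 2): ranking walks positions 2-1-3-4-5-6, expanding outward from the peak — single-peaked.
Cluster 4 violates single-peakedness, so the profile is not single-peaked on this axis.

no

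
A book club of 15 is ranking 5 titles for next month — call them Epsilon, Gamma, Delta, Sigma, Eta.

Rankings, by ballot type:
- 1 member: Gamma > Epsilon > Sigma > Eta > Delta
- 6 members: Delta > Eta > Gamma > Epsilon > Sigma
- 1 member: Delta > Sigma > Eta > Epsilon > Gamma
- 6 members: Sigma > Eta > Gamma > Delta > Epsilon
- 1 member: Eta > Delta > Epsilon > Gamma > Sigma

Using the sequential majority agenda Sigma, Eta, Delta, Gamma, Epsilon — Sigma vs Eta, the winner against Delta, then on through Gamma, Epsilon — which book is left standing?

Delta

Round 1: Sigma vs Eta — 8–7, Sigma advances.
Round 2: Sigma vs Delta — 7–8, Delta advances.
Round 3: Delta vs Gamma — 8–7, Delta advances.
Round 4: Delta vs Epsilon — 14–1, Delta advances.
Delta survives the agenda.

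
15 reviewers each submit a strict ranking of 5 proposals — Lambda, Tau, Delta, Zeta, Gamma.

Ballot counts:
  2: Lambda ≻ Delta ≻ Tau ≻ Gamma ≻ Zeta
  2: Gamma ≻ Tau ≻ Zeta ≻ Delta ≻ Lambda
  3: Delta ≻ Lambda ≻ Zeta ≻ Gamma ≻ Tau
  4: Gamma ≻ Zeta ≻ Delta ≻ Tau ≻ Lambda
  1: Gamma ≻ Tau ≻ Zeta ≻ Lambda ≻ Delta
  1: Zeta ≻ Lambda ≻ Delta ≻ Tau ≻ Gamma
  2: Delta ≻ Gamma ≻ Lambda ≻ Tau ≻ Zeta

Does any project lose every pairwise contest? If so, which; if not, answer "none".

Tau

Head-to-head results (15 reviewers):
Lambda vs Tau: 2+3+1+2 = 8 for Lambda, 7 for Tau — Lambda by 8–7.
Lambda–Delta: Delta 11–4.
Lambda vs Zeta: 2+3+2 = 7 for Lambda, 8 for Zeta — Zeta by 8–7.
Lambda–Gamma: Gamma 9–6.
Tau vs Delta: 2+1 = 3 for Tau, 12 for Delta — Delta by 12–3.
Tau vs Zeta: 7 to 8, Zeta.
Tau vs Gamma: Tau is ranked higher on 2+1 = 3 ballots, Gamma on 12. Gamma wins 12–3.
Delta vs Zeta: Zeta wins 8–7.
Delta vs Gamma: Delta, 8–7.
Zeta vs Gamma: Zeta preferred on 3+1 = 4 ballots; Gamma wins 11–4.
Only Tau has no wins; Tau is the Condorcet loser.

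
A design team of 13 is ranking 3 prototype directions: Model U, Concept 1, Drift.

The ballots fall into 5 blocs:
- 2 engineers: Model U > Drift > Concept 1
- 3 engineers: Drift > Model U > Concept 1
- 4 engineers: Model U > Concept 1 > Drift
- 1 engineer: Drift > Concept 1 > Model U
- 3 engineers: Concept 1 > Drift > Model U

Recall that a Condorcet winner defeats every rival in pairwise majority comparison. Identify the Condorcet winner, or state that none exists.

Head-to-head results (13 engineers):
Model U–Concept 1: Model U 9–4.
Model U vs Drift: 6 to 7, Drift.
Concept 1 vs Drift: 7 to 6, Concept 1.
Every design loses at least once (Model U loses to Drift; Concept 1 loses to Model U; Drift loses to Concept 1). The majority relation contains the cycle Model U > Concept 1 > Drift > Model U, so there is no Condorcet winner.

none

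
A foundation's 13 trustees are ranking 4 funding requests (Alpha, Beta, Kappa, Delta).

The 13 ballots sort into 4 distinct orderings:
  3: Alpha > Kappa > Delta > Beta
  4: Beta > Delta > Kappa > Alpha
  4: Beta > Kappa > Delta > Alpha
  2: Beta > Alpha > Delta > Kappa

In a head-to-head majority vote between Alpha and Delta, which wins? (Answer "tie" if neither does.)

Delta

Ballots ranking Alpha above Delta: 3 + 2 = 5.
Ballots ranking Delta above Alpha: 13 − 5 = 8.
Delta wins the head-to-head 8–5.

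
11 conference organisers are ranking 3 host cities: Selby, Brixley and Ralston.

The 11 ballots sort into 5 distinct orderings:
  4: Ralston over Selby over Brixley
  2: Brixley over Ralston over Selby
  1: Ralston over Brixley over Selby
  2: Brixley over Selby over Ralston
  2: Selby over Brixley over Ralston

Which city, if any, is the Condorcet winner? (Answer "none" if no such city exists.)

none

Check each pair by majority over 11 ballots:
Selby vs Brixley: Selby preferred on 4+2 = 6 ballots; Selby wins 6–5.
Selby vs Ralston: Selby is ranked higher on 2+2 = 4 ballots, Ralston on 7. Ralston wins 7–4.
Brixley vs Ralston: 6 to 5, Brixley.
Every city loses at least once (Selby loses to Ralston; Brixley loses to Selby; Ralston loses to Brixley). The majority relation contains the cycle Selby beats Brixley beats Ralston beats Selby, so there is no Condorcet winner.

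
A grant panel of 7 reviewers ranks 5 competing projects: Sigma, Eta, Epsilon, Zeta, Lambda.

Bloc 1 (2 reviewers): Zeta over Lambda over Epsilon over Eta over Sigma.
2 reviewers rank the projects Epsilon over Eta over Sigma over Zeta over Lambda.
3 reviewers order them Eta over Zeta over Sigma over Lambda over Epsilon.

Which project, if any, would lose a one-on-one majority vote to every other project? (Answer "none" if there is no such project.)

none

Pairwise majorities:
Sigma vs Eta: Sigma is ranked higher on 0 ballots, Eta on 7. Eta wins 7–0.
Sigma vs Epsilon: Epsilon, 4–3.
Sigma vs Zeta: Zeta, 5–2.
Sigma vs Lambda: 2+3 = 5 for Sigma, 2 for Lambda — Sigma by 5–2.
Eta–Epsilon: Epsilon 4–3.
Eta vs Zeta: Eta preferred on 2+3 = 5 ballots; Eta wins 5–2.
Eta–Lambda: Eta 5–2.
Epsilon vs Zeta: 2 to 5, Zeta.
Epsilon vs Lambda: 2 to 5, Lambda.
Zeta vs Lambda: Zeta, 7–0.
Each project has at least one pairwise win (Sigma beats Lambda; Eta beats Sigma; Epsilon beats Sigma; Zeta beats Sigma; Lambda beats Epsilon) — no Condorcet loser.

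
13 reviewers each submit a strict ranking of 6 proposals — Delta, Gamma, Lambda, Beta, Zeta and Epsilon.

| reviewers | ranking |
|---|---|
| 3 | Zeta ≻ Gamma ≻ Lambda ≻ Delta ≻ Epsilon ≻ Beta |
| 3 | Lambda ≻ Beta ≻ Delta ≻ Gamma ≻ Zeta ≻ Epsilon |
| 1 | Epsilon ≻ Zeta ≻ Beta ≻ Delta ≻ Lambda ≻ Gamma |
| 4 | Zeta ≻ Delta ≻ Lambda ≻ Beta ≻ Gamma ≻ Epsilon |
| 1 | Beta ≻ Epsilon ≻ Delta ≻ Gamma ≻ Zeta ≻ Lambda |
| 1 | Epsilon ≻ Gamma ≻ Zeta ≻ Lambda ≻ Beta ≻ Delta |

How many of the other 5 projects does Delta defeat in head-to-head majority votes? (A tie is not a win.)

Delta against each rival (13 reviewers):
Delta vs Gamma: 9 to 4, Delta.
Delta vs Lambda: Lambda wins 7–6.
Delta vs Beta: Delta, 7–6.
Delta vs Zeta: 3+1 = 4 for Delta, 9 for Zeta — Zeta by 9–4.
Delta vs Epsilon: 10 to 3, Delta.
Delta beats Gamma, Beta, Epsilon; loses to Lambda, Zeta — 3 pairwise wins.

3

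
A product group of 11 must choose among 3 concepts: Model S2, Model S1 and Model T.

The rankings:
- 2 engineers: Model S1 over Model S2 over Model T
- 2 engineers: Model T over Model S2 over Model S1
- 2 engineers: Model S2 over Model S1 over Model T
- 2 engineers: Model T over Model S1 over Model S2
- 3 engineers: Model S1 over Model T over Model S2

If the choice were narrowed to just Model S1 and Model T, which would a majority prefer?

Model S1

Ballots ranking Model S1 above Model T: 2 + 2 + 3 = 7.
Ballots ranking Model T above Model S1: 11 − 7 = 4.
Model S1 wins the head-to-head 7–4.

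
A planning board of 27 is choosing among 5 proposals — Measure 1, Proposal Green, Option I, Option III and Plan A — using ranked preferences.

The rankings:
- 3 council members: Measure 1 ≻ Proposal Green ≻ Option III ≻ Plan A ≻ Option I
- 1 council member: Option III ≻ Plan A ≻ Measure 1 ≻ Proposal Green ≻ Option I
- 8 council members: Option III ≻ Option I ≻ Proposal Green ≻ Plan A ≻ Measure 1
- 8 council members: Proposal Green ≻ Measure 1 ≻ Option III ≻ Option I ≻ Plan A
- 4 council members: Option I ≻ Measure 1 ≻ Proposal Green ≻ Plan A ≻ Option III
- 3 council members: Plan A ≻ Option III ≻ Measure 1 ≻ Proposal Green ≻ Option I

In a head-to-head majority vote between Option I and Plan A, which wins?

Option I

Ballots ranking Option I above Plan A: 8 + 8 + 4 = 20.
Ballots ranking Plan A above Option I: 27 − 20 = 7.
Option I wins the head-to-head 20–7.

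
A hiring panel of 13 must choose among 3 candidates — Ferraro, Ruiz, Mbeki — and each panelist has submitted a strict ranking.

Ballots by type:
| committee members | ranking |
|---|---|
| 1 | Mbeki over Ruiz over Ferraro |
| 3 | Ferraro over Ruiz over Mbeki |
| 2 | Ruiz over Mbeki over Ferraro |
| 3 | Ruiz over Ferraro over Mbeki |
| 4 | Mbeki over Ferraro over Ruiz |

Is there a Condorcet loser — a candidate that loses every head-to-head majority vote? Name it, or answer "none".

Pairwise majorities:
Ferraro vs Ruiz: 3+4 = 7 for Ferraro, 6 for Ruiz — Ferraro by 7–6.
Ferraro vs Mbeki: Mbeki, 7–6.
Ruiz vs Mbeki: 8 to 5, Ruiz.
Each candidate has at least one pairwise win (Ferraro beats Ruiz; Ruiz beats Mbeki; Mbeki beats Ferraro) — no Condorcet loser.

none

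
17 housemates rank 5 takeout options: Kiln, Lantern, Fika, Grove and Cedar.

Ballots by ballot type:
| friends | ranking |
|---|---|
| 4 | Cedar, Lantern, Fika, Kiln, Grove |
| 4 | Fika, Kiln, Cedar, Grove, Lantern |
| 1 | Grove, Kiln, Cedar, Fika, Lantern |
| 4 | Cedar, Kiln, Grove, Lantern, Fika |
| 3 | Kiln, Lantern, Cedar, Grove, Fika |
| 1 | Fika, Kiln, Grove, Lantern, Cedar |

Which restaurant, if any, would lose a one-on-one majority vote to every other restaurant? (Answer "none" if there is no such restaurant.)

Head-to-head results (17 friends):
Kiln vs Lantern: 4+1+4+3+1 = 13 for Kiln, 4 for Lantern — Kiln by 13–4.
Kiln–Fika: Fika 9–8.
Kiln vs Grove: 16 to 1, Kiln.
Kiln–Cedar: Kiln 9–8.
Lantern vs Fika: Lantern, 11–6.
Lantern vs Grove: Lantern preferred on 4+3 = 7 ballots; Grove wins 10–7.
Lantern vs Cedar: 4 to 13, Cedar.
Fika vs Grove: Fika preferred on 4+4+1 = 9 ballots; Fika wins 9–8.
Fika–Cedar: Cedar 12–5.
Grove vs Cedar: Grove is ranked higher on 1+1 = 2 ballots, Cedar on 15. Cedar wins 15–2.
Every restaurant wins at least one matchup (Kiln beats Lantern; Lantern beats Fika; Fika beats Kiln; Grove beats Lantern; Cedar beats Lantern), so there is no Condorcet loser.

none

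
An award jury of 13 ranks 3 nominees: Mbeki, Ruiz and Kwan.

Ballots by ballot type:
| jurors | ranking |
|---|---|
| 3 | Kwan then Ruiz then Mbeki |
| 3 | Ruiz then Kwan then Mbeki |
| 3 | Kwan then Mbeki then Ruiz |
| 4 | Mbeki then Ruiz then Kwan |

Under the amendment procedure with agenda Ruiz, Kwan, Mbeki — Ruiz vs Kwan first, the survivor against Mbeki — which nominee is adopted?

Mbeki

Round 1: Ruiz vs Kwan — 7–6, Ruiz advances.
Round 2: Ruiz vs Mbeki — 6–7, Mbeki advances.
The agenda winner is Mbeki.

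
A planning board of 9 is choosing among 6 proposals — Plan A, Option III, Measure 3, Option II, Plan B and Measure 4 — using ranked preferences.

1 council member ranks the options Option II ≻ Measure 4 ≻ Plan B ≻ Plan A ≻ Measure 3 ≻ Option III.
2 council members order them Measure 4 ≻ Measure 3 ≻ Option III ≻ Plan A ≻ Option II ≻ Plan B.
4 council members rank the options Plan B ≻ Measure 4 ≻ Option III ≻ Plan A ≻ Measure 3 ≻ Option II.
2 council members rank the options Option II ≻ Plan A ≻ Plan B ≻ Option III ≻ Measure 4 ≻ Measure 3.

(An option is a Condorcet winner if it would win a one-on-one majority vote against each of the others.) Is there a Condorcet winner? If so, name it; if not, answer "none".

Pairwise majorities:
Plan A vs Option III: Option III wins 6–3.
Plan A–Measure 3: Plan A 7–2.
Plan A vs Option II: Plan A wins 6–3.
Plan A–Plan B: Plan B 5–4.
Plan A vs Measure 4: Measure 4 wins 7–2.
Option III vs Measure 3: Option III wins 6–3.
Option III vs Option II: Option III, 6–3.
Option III vs Plan B: Plan B, 7–2.
Option III vs Measure 4: Measure 4, 7–2.
Measure 3–Option II: Measure 3 6–3.
Measure 3 vs Plan B: Plan B wins 7–2.
Measure 3 vs Measure 4: Measure 4 wins 9–0.
Option II vs Plan B: Option II wins 5–4.
Option II–Measure 4: Measure 4 6–3.
Plan B vs Measure 4: Plan B wins 6–3.
Every option loses at least once (Plan A loses to Option III; Option III loses to Plan B; Measure 3 loses to Plan A; Option II loses to Plan A; Plan B loses to Option II; Measure 4 loses to Plan B). The majority relation contains the cycle Plan A beats Option II beats Plan B beats Plan A, so there is no Condorcet winner.

none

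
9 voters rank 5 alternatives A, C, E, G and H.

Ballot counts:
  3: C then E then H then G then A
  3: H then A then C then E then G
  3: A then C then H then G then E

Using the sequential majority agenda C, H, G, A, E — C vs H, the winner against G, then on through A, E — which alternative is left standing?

A

Round 1: C vs H — 6–3, C advances.
Round 2: C vs G — 9–0, C advances.
Round 3: C vs A — 3–6, A advances.
Round 4: A vs E — 6–3, A advances.
The agenda winner is A.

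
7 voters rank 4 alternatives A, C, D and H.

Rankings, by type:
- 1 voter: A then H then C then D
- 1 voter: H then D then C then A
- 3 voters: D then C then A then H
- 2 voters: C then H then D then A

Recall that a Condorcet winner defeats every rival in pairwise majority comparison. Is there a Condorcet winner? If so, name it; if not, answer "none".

none

Check each pair by majority over 7 ballots:
A vs C: C wins 6–1.
A vs D: D wins 6–1.
A vs H: A is ranked higher on 1+3 = 4 ballots, H on 3. A wins 4–3.
C vs D: C is ranked higher on 1+2 = 3 ballots, D on 4. D wins 4–3.
C vs H: C wins 5–2.
D vs H: H, 4–3.
No alternative is unbeaten: A loses to C; C loses to D; D loses to H; H loses to A. In particular A > H > D > A is a majority cycle — no Condorcet winner exists.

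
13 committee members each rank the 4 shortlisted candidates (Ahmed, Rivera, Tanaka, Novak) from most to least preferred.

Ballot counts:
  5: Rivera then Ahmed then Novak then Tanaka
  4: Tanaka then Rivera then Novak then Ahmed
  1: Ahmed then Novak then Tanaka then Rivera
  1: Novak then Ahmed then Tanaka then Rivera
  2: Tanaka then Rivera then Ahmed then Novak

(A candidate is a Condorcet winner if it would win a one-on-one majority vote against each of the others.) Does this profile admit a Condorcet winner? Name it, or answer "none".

none

Pairwise majorities:
Ahmed vs Rivera: Rivera, 11–2.
Ahmed vs Tanaka: Ahmed wins 7–6.
Ahmed–Novak: Ahmed 8–5.
Rivera–Tanaka: Tanaka 8–5.
Rivera vs Novak: Rivera wins 11–2.
Tanaka–Novak: Novak 7–6.
Each candidate drops at least one matchup (Ahmed loses to Rivera; Rivera loses to Tanaka; Tanaka loses to Ahmed; Novak loses to Ahmed); the cycle Ahmed beats Tanaka beats Rivera beats Ahmed rules out a Condorcet winner.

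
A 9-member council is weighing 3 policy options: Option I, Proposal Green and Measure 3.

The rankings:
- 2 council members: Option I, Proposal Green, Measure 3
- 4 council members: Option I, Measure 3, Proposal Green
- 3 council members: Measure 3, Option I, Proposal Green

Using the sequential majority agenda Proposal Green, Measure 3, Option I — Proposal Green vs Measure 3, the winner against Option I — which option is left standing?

Round 1: Proposal Green vs Measure 3 — 2–7, Measure 3 advances.
Round 2: Measure 3 vs Option I — 3–6, Option I advances.
The agenda winner is Option I.

Option I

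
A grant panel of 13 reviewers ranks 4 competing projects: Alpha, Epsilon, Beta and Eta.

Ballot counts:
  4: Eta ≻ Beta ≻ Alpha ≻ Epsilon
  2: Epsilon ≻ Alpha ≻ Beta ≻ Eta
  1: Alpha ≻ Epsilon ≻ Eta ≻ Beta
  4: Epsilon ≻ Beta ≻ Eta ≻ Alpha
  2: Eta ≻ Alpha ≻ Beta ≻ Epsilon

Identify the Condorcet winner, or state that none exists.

none

Pairwise majorities:
Alpha vs Epsilon: Alpha preferred on 4+1+2 = 7 ballots; Alpha wins 7–6.
Alpha vs Beta: Alpha is ranked higher on 2+1+2 = 5 ballots, Beta on 8. Beta wins 8–5.
Alpha vs Eta: 3 to 10, Eta.
Epsilon vs Beta: Epsilon preferred on 2+1+4 = 7 ballots; Epsilon wins 7–6.
Epsilon vs Eta: 7 to 6, Epsilon.
Beta vs Eta: Beta is ranked higher on 2+4 = 6 ballots, Eta on 7. Eta wins 7–6.
No project is unbeaten: Alpha loses to Beta; Epsilon loses to Alpha; Beta loses to Epsilon; Eta loses to Epsilon. In particular Alpha beats Epsilon beats Beta beats Alpha is a majority cycle — no Condorcet winner exists.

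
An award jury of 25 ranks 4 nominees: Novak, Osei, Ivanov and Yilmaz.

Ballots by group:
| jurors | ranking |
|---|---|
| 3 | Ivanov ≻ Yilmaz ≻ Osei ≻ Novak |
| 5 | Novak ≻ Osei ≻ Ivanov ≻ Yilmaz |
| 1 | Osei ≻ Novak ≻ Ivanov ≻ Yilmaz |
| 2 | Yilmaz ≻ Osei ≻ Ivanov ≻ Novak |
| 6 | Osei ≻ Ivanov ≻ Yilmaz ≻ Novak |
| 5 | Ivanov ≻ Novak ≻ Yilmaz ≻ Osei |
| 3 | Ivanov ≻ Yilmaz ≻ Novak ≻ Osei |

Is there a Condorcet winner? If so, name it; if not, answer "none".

none

Pairwise majorities:
Novak vs Osei: 13 to 12, Novak.
Novak vs Ivanov: 5+1 = 6 for Novak, 19 for Ivanov — Ivanov by 19–6.
Novak vs Yilmaz: 11 to 14, Yilmaz.
Osei vs Ivanov: Osei is ranked higher on 5+1+2+6 = 14 ballots, Ivanov on 11. Osei wins 14–11.
Osei vs Yilmaz: 5+1+6 = 12 for Osei, 13 for Yilmaz — Yilmaz by 13–12.
Ivanov vs Yilmaz: 23 to 2, Ivanov.
Each nominee drops at least one matchup (Novak loses to Ivanov; Osei loses to Novak; Ivanov loses to Osei; Yilmaz loses to Ivanov); the cycle Novak > Osei > Ivanov > Novak rules out a Condorcet winner.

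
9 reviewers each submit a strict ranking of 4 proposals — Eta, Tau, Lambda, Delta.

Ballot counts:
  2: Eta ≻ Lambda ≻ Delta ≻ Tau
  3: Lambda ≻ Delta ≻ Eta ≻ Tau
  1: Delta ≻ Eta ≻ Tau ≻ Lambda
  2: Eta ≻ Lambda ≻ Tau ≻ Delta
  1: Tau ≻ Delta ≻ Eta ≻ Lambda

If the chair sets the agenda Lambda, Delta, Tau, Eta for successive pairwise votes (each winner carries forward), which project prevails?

Eta

Round 1: Lambda vs Delta — 7–2, Lambda advances.
Round 2: Lambda vs Tau — 7–2, Lambda advances.
Round 3: Lambda vs Eta — 3–6, Eta advances.
Eta survives the agenda.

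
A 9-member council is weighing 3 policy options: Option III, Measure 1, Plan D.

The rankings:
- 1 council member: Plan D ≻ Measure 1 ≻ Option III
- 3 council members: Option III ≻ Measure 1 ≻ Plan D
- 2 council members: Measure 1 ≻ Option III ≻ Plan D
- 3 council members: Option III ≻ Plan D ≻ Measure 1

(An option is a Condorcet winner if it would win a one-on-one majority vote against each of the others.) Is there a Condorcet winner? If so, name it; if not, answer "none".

Head-to-head results (9 council members):
Option III vs Measure 1: Option III, 6–3.
Option III–Plan D: Option III 8–1.
Measure 1–Plan D: Measure 1 5–4.
Option III wins every pairwise contest, so Option III is the Condorcet winner.

Option III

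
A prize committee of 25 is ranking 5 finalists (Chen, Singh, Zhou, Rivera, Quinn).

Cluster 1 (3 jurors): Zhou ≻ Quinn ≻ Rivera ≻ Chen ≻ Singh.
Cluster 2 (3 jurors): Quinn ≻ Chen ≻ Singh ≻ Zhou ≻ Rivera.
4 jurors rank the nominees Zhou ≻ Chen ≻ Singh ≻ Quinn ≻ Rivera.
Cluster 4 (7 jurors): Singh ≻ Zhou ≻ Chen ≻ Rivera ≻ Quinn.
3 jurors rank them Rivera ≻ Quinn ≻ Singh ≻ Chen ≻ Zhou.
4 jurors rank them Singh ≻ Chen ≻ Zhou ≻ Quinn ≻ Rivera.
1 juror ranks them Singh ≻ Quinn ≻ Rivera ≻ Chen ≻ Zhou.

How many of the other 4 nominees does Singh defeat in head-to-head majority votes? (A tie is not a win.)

Singh against each rival (25 jurors):
Singh vs Chen: 15 to 10, Singh.
Singh vs Zhou: Singh is ranked higher on 3+7+3+4+1 = 18 ballots, Zhou on 7. Singh wins 18–7.
Singh vs Rivera: Singh, 19–6.
Singh vs Quinn: Singh wins 16–9.
Singh beats Chen, Zhou, Rivera, Quinn — 4 pairwise wins.

4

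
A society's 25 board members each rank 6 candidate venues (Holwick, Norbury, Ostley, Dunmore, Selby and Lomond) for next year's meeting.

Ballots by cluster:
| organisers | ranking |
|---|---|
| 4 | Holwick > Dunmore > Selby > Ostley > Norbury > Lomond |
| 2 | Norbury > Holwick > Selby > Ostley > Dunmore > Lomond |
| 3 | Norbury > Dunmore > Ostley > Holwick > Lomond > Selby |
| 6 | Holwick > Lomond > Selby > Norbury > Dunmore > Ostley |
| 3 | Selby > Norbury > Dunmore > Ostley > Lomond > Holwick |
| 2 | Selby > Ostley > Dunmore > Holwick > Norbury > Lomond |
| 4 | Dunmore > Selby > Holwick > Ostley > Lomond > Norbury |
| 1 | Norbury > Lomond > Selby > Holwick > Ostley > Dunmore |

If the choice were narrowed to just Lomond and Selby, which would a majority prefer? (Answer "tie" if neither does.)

Ballots ranking Lomond above Selby: 3 + 6 + 1 = 10.
Ballots ranking Selby above Lomond: 25 − 10 = 15.
Selby wins the head-to-head 15–10.

Selby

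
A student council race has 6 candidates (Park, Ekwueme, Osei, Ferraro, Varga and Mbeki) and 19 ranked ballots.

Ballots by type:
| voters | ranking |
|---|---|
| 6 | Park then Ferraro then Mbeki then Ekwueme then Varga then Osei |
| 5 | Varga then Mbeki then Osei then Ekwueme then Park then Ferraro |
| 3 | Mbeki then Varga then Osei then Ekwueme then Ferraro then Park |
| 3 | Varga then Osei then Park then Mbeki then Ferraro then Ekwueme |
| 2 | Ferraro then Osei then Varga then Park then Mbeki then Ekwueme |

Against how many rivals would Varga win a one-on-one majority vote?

Varga against each rival (19 voters):
Varga vs Park: 5+3+3+2 = 13 for Varga, 6 for Park — Varga by 13–6.
Varga–Ekwueme: Varga 13–6.
Varga vs Osei: Varga, 17–2.
Varga vs Ferraro: Varga wins 11–8.
Varga–Mbeki: Varga 10–9.
Varga beats Park, Ekwueme, Osei, Ferraro, Mbeki — 5 pairwise wins.

5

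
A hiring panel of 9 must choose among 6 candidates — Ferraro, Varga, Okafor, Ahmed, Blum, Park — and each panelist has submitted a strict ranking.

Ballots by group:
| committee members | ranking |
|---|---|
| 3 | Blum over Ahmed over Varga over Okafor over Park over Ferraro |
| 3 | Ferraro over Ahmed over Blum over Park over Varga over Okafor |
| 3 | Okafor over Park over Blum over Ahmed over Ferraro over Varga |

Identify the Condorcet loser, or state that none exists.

none

Head-to-head results (9 committee members):
Ferraro–Varga: Ferraro 6–3.
Ferraro vs Okafor: Okafor wins 6–3.
Ferraro vs Ahmed: 3 for Ferraro, 6 for Ahmed — Ahmed by 6–3.
Ferraro vs Blum: Ferraro is ranked higher on 3 ballots, Blum on 6. Blum wins 6–3.
Ferraro vs Park: 3 for Ferraro, 6 for Park — Park by 6–3.
Varga vs Okafor: Varga, 6–3.
Varga vs Ahmed: Ahmed wins 9–0.
Varga vs Blum: 0 for Varga, 9 for Blum — Blum by 9–0.
Varga vs Park: 3 for Varga, 6 for Park — Park by 6–3.
Okafor vs Ahmed: Ahmed, 6–3.
Okafor vs Blum: 3 to 6, Blum.
Okafor vs Park: 6 to 3, Okafor.
Ahmed–Blum: Blum 6–3.
Ahmed vs Park: 6 to 3, Ahmed.
Blum–Park: Blum 6–3.
No candidate is winless: Ferraro beats Varga; Varga beats Okafor; Okafor beats Ferraro; Ahmed beats Ferraro; Blum beats Ferraro; Park beats Ferraro. There is no Condorcet loser.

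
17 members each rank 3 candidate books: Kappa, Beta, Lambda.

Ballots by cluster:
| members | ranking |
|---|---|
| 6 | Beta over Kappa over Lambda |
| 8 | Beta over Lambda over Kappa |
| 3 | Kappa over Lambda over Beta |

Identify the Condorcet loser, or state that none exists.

Lambda

Head-to-head results (17 members):
Kappa vs Beta: Beta wins 14–3.
Kappa vs Lambda: Kappa is ranked higher on 6+3 = 9 ballots, Lambda on 8. Kappa wins 9–8.
Beta vs Lambda: Beta preferred on 6+8 = 14 ballots; Beta wins 14–3.
Only Lambda has no wins; Lambda is the Condorcet loser.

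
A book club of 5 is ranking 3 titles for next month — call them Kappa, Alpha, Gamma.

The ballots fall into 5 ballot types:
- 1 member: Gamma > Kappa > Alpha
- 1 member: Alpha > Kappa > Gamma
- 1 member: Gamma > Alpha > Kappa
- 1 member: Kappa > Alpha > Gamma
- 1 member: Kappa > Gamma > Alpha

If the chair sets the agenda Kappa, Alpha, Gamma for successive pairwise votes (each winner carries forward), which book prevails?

Round 1: Kappa vs Alpha — 3–2, Kappa advances.
Round 2: Kappa vs Gamma — 3–2, Kappa advances.
Kappa survives the agenda.

Kappa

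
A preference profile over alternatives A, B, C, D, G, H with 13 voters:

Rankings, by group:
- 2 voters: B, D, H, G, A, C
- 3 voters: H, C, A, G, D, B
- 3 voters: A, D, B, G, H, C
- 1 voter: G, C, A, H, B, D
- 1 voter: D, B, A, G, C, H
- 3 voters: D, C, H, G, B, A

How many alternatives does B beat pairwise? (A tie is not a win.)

B against each rival (13 voters):
B vs A: A wins 7–6.
B vs C: C wins 7–6.
B vs D: B preferred on 2+1 = 3 ballots; D wins 10–3.
B vs G: B is ranked higher on 2+3+1 = 6 ballots, G on 7. G wins 7–6.
B–H: H 7–6.
B beats no one; loses to A, C, D, G, H — 0 pairwise wins.

0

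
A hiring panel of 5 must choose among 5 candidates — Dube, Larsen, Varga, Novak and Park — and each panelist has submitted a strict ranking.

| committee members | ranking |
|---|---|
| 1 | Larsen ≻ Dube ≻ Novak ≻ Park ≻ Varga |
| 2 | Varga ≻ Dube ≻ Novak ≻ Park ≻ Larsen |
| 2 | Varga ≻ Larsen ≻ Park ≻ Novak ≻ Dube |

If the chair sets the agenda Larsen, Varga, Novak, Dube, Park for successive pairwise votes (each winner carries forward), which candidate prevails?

Varga

Round 1: Larsen vs Varga — 1–4, Varga advances.
Round 2: Varga vs Novak — 4–1, Varga advances.
Round 3: Varga vs Dube — 4–1, Varga advances.
Round 4: Varga vs Park — 4–1, Varga advances.
Varga survives the agenda.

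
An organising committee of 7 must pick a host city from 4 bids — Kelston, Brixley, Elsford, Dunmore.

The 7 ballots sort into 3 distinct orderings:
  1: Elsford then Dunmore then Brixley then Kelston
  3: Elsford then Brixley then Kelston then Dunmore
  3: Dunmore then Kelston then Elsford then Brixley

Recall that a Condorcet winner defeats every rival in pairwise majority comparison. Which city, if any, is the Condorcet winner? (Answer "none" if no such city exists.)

Head-to-head results (7 organisers):
Kelston–Brixley: Brixley 4–3.
Kelston vs Elsford: Elsford, 4–3.
Kelston–Dunmore: Dunmore 4–3.
Brixley vs Elsford: Elsford, 7–0.
Brixley–Dunmore: Dunmore 4–3.
Elsford vs Dunmore: Elsford, 4–3.
Only Elsford has no losses; Elsford is the Condorcet winner.

Elsford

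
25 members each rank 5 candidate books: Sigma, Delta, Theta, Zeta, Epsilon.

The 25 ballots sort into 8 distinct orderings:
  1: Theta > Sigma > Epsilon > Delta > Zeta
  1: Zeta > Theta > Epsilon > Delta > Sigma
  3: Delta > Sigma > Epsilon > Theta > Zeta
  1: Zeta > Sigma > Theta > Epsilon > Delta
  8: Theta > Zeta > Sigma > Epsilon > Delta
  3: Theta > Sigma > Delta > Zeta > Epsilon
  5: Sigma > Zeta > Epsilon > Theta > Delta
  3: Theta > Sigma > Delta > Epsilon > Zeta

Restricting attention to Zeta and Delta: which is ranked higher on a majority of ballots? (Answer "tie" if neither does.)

Zeta

Ballots ranking Zeta above Delta: 1 + 1 + 8 + 5 = 15.
Ballots ranking Delta above Zeta: 25 − 15 = 10.
Zeta wins the head-to-head 15–10.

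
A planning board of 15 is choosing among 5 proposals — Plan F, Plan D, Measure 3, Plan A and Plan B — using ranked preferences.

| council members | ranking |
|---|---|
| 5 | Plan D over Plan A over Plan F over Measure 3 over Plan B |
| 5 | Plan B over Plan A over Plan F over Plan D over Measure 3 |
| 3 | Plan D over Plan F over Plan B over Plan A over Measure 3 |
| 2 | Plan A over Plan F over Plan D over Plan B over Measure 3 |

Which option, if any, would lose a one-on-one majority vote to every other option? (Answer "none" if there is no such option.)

Pairwise majorities:
Plan F vs Plan D: 7 to 8, Plan D.
Plan F–Measure 3: Plan F 15–0.
Plan F–Plan A: Plan A 12–3.
Plan F–Plan B: Plan F 10–5.
Plan D vs Measure 3: Plan D is ranked higher on 5+5+3+2 = 15 ballots, Measure 3 on 0. Plan D wins 15–0.
Plan D vs Plan A: 5+3 = 8 for Plan D, 7 for Plan A — Plan D by 8–7.
Plan D vs Plan B: 5+3+2 = 10 for Plan D, 5 for Plan B — Plan D by 10–5.
Measure 3–Plan A: Plan A 15–0.
Measure 3–Plan B: Plan B 10–5.
Plan A vs Plan B: 5+2 = 7 for Plan A, 8 for Plan B — Plan B by 8–7.
Only Measure 3 has no wins; Measure 3 is the Condorcet loser.

Measure 3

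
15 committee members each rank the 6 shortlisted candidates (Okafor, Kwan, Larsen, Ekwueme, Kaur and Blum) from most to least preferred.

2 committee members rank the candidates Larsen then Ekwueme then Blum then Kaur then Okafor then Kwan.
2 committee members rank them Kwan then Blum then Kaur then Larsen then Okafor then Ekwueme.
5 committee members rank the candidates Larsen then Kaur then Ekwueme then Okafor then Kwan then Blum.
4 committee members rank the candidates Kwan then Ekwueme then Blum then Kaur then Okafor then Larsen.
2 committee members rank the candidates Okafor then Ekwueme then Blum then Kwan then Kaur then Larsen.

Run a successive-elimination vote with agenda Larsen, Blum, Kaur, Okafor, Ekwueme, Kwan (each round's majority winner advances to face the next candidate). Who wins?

Ekwueme

Round 1: Larsen vs Blum — 7–8, Blum advances.
Round 2: Blum vs Kaur — 10–5, Blum advances.
Round 3: Blum vs Okafor — 8–7, Blum advances.
Round 4: Blum vs Ekwueme — 2–13, Ekwueme advances.
Round 5: Ekwueme vs Kwan — 9–6, Ekwueme advances.
The agenda winner is Ekwueme.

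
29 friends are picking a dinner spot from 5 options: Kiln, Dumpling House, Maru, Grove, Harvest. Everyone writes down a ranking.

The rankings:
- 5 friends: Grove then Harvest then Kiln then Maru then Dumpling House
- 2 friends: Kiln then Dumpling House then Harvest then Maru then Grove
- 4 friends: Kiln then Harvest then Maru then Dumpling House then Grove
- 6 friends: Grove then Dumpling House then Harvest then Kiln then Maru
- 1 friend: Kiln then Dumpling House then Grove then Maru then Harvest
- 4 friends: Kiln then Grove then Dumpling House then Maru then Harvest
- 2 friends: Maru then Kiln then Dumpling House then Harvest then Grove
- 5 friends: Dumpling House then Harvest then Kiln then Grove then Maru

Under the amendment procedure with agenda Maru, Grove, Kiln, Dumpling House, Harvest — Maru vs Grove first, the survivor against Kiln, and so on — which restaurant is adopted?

Round 1: Maru vs Grove — 8–21, Grove advances.
Round 2: Grove vs Kiln — 11–18, Kiln advances.
Round 3: Kiln vs Dumpling House — 18–11, Kiln advances.
Round 4: Kiln vs Harvest — 13–16, Harvest advances.
The agenda winner is Harvest.

Harvest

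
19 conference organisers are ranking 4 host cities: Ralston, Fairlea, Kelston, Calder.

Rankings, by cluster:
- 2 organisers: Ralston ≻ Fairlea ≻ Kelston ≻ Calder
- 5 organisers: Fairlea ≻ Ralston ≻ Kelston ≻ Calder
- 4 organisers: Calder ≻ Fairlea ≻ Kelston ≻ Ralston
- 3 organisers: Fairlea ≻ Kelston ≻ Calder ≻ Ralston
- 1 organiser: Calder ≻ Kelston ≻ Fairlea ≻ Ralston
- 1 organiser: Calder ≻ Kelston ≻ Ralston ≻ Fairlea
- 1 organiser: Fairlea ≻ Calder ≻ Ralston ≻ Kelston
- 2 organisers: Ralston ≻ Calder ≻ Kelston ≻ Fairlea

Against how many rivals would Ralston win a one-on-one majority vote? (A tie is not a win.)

Ralston against each rival (19 organisers):
Ralston–Fairlea: Fairlea 14–5.
Ralston vs Kelston: Ralston is ranked higher on 2+5+1+2 = 10 ballots, Kelston on 9. Ralston wins 10–9.
Ralston vs Calder: Ralston preferred on 2+5+2 = 9 ballots; Calder wins 10–9.
Ralston beats Kelston; loses to Fairlea, Calder — 1 pairwise win.

1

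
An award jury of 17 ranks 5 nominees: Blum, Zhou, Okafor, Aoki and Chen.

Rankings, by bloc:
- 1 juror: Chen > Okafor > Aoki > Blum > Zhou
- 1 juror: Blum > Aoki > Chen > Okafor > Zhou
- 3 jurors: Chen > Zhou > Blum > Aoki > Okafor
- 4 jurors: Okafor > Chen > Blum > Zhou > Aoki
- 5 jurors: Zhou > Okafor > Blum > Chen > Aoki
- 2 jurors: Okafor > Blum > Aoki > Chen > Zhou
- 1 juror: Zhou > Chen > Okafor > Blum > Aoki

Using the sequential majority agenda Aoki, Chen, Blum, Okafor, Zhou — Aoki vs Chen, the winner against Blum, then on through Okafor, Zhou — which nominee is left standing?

Round 1: Aoki vs Chen — 3–14, Chen advances.
Round 2: Chen vs Blum — 9–8, Chen advances.
Round 3: Chen vs Okafor — 6–11, Okafor advances.
Round 4: Okafor vs Zhou — 8–9, Zhou advances.
Zhou survives the agenda.

Zhou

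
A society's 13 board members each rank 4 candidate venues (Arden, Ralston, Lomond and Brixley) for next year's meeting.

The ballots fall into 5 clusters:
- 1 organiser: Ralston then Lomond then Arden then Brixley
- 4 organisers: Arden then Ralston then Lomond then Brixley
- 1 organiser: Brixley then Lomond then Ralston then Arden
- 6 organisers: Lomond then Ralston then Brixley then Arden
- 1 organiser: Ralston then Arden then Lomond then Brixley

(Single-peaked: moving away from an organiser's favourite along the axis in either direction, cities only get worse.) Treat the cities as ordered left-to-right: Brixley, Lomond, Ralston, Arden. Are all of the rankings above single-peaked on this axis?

yes

Axis positions: Brixley=1, Lomond=2, Ralston=3, Arden=4.
Cluster 1 (peak Ralston at position 3): ranking walks positions 3-2-4-1, expanding outward from the peak — single-peaked.
Cluster 2 (peak Arden at position 4): ranking walks positions 4-3-2-1, expanding outward from the peak — single-peaked.
Cluster 3 (peak Brixley at position 1): ranking walks positions 1-2-3-4, expanding outward from the peak — single-peaked.
Cluster 4 (peak Lomond at position 2): ranking walks positions 2-3-1-4, expanding outward from the peak — single-peaked.
Cluster 5 (peak Ralston at position 3): ranking walks positions 3-4-2-1, expanding outward from the peak — single-peaked.
Every ranking is single-peaked on this axis.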